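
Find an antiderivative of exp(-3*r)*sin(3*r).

Let I denote the integral. Integrate by parts with u = sin(3*r), dv = exp(-3*r) dr, so v = -exp(-3*r)/3: I = -exp(-3*r)*sin(3*r)/3 + ∫ exp(-3*r)*cos(3*r) dr.
Apply parts again with u = cos(3*r), dv = exp(-3*r) dr: ∫ exp(-3*r)*cos(3*r) dr = -exp(-3*r)*cos(3*r)/3 − I. Substituting back brings back I: I = -exp(-3*r)*sin(3*r)/3 - exp(-3*r)*cos(3*r)/3 − I.
Solving for I: (1 + 1)·I equals the remaining terms, so I = (1/2)·(-exp(-3*r)*sin(3*r)/3 - exp(-3*r)*cos(3*r)/3).

-exp(-3*r)*sin(3*r)/6 - exp(-3*r)*cos(3*r)/6 + C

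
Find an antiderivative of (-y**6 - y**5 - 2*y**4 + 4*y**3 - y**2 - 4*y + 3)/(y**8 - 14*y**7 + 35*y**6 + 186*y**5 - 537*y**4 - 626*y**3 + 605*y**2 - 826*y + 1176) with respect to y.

977071*log(y - 7)/3645000 - 5405*log(y - 4)/19278 + log(y - 1)/1296 - 89*log(y + 2)/7290 + 3*log(y + 3)/112 - 129*log(y**2 + 1)/85000 + 147*atan(y)/42500 + 3449/(2025*y - 14175) + C

Factor the denominator: (y - 7)**2*(y - 4)*(y - 1)*(y + 2)*(y + 3)*(y**2 + 1).
Partial-fraction decomposition: -3*(43*y - 49)/(42500*(y**2 + 1)) + 3/(112*(y + 3)) - 89/(7290*(y + 2)) + 1/(1296*(y - 1)) - 5405/(19278*(y - 4)) + 977071/(3645000*(y - 7)) - 3449/(2025*(y - 7)**2).
Integrate each term; A/(y−a) gives A·log|y−a|; the (By+D)/(y²+p²) term gives a log and an atan.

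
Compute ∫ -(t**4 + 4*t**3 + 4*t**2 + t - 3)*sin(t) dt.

Use integration by parts with u = t**4 + 4*t**3 + 4*t**2 + t - 3, dv = -sin(t) dt, so v = cos(t).
Apply parts 4 times (tabular method): alternate signs, differentiate u down to 0, integrate dv up.

t**4*cos(t) - 4*t**3*sin(t) + 4*t**3*cos(t) - 12*t**2*sin(t) - 8*t**2*cos(t) + 16*t*sin(t) - 23*t*cos(t) + 23*sin(t) + 13*cos(t) + C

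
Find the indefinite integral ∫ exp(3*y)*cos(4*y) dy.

Let I denote the integral. Integrate by parts with u = cos(4*y), dv = exp(3*y) dy, so v = exp(3*y)/3: I = exp(3*y)*cos(4*y)/3 + (4/3)·∫ exp(3*y)*sin(4*y) dy.
Apply parts again with u = sin(4*y), dv = exp(3*y) dy: ∫ exp(3*y)*sin(4*y) dy = exp(3*y)*sin(4*y)/3 − (4/3)·I. Substituting back brings back I: I = 4*exp(3*y)*sin(4*y)/9 + exp(3*y)*cos(4*y)/3 − (16/9)·I.
Solving for I: (1 + 16/9)·I equals the remaining terms, so I = (9/25)·(4*exp(3*y)*sin(4*y)/9 + exp(3*y)*cos(4*y)/3).

4*exp(3*y)*sin(4*y)/25 + 3*exp(3*y)*cos(4*y)/25 + C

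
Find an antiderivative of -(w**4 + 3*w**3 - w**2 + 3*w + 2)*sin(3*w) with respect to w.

Use integration by parts with u = w**4 + 3*w**3 - w**2 + 3*w + 2, dv = -sin(3*w) dw, so v = cos(3*w)/3.
Apply parts 4 times (tabular method): alternate signs, differentiate u down to 0, integrate dv up.

w**4*cos(3*w)/3 - 4*w**3*sin(3*w)/9 + w**3*cos(3*w) - w**2*sin(3*w) - 7*w**2*cos(3*w)/9 + 14*w*sin(3*w)/27 + w*cos(3*w)/3 - sin(3*w)/9 + 68*cos(3*w)/81 + C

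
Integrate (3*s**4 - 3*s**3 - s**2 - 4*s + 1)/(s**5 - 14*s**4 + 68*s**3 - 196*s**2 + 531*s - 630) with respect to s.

3049*log(s - 7)/290 - 364*log(s - 5)/51 + log(s - 2)/15 - 437*log(s**2 + 9)/1972 + 943*atan(s/3)/2958 + C

Factor the denominator: (s - 7)*(s - 5)*(s - 2)*(s**2 + 9).
Partial-fraction decomposition: -23*(19*s - 41)/(986*(s**2 + 9)) + 1/(15*(s - 2)) - 364/(51*(s - 5)) + 3049/(290*(s - 7)).
Integrate each term; A/(s−a) gives A·log|s−a|; the (Bs+D)/(s²+p²) term gives a log and an atan.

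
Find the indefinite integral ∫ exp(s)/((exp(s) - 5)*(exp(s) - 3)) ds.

log(exp(s) - 5)/2 - log(exp(s) - 3)/2 + C

Let u = e^s, du = e^s ds.
The integral becomes ∫ du/((u-3)(u-5)); decompose into partial fractions.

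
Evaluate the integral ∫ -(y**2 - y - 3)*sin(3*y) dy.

y**2*cos(3*y)/3 - 2*y*sin(3*y)/9 - y*cos(3*y)/3 + sin(3*y)/9 - 29*cos(3*y)/27 + C

Use integration by parts with u = y**2 - y - 3, dv = -sin(3*y) dy, so v = cos(3*y)/3.
Apply parts 2 times (tabular method): alternate signs, differentiate u down to 0, integrate dv up.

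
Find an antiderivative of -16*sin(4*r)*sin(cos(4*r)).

-4*cos(cos(4*r)) + C

Let u = cos(4*r), so du = (-4*sin(4*r)) dr.
Rewriting, the integral becomes 4·∫ sin(u) du = 4·-cos(u).
Substituting back, u = cos(4*r).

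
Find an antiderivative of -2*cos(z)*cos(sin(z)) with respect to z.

-2*sin(sin(z)) + C

Let u = sin(z), so du = (cos(z)) dz.
Rewriting, the integral becomes -2·∫ cos(u) du = -2·sin(u).
Substituting back, u = sin(z).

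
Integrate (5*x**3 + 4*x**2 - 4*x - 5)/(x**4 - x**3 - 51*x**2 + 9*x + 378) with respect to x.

Factor the denominator: (x - 7)*(x - 3)*(x + 3)*(x + 6).
Partial-fraction decomposition: 917/(351*(x + 6)) - 23/(45*(x + 3)) - 77/(108*(x - 3)) + 939/(260*(x - 7)).
Integrate each term: A/(x−a) contributes A·log|x−a|.

939*log(x - 7)/260 - 77*log(x - 3)/108 - 23*log(x + 3)/45 + 917*log(x + 6)/351 + C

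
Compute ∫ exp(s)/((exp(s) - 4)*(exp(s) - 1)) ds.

log(exp(s) - 4)/3 - log(exp(s) - 1)/3 + C

Let u = e^s, du = e^s ds.
The integral becomes ∫ du/((u-1)(u-4)); decompose into partial fractions.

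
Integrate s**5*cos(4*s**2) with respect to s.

s**4*sin(4*s**2)/8 + s**2*cos(4*s**2)/16 - sin(4*s**2)/64 + C

Let u = s², du = 2s ds; rewrite as (1/2)∫ u^2·cos(4u) du.
Now integrate by parts 2 times.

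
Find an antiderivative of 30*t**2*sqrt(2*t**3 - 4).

Let u = 2*t**3 - 4, so du = (6*t**2) dt.
Rewriting, the integral becomes 5·∫ √u du = 5·(2/3)u^(3/2).
Substituting back, u = 2*t**3 - 4.

10*(2*t**3 - 4)**(3/2)/3 + C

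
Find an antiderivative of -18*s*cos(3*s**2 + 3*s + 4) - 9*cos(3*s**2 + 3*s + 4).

-3*sin(3*s**2 + 3*s + 4) + C

Let u = 3*s**2 + 3*s + 4, so du = (6*s + 3) ds.
Rewriting, the integral becomes -3·∫ cos(u) du = -3·sin(u).
Substituting back, u = 3*s**2 + 3*s + 4.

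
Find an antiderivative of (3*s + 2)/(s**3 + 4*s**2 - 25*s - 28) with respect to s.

14*log(s - 4)/55 + log(s + 1)/30 - 19*log(s + 7)/66 + C

Factor the denominator: (s - 4)*(s + 1)*(s + 7).
Partial-fraction decomposition: -19/(66*(s + 7)) + 1/(30*(s + 1)) + 14/(55*(s - 4)).
Integrate each term: A/(s−a) contributes A·log|s−a|.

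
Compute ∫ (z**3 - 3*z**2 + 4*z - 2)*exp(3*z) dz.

Use integration by parts with u = z**3 - 3*z**2 + 4*z - 2, dv = exp(3*z) dz, so v = exp(3*z)/3.
Apply parts 3 times (tabular method): alternate signs, differentiate u down to 0, integrate dv up.

(9*z**3 - 36*z**2 + 60*z - 38)*exp(3*z)/27 + C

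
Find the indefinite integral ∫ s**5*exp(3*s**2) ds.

Let u = s², du = 2s ds; rewrite as (1/2)∫ u^2·exp(3u) du.
Now integrate by parts 2 times.

(9*s**4 - 6*s**2 + 2)*exp(3*s**2)/54 + C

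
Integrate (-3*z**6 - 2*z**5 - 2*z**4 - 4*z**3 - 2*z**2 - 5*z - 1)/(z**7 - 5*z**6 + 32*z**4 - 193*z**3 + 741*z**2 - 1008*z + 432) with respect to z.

-15157*log(z - 4)/1800 + 2977*log(z - 3)/504 - 1957*log(z - 1)/9000 - 10509*log(z + 4)/35000 + 709*log(z**2 + 9)/45000 - 14687*atan(z/3)/22500 + 19/(300*z - 300) + C

Factor the denominator: (z - 4)*(z - 3)*(z - 1)**2*(z + 4)*(z**2 + 9).
Partial-fraction decomposition: (709*z - 44061)/(22500*(z**2 + 9)) - 10509/(35000*(z + 4)) - 1957/(9000*(z - 1)) - 19/(300*(z - 1)**2) + 2977/(504*(z - 3)) - 15157/(1800*(z - 4)).
Integrate each term; A/(z−a) gives A·log|z−a|; the (Bz+D)/(z²+p²) term gives a log and an atan.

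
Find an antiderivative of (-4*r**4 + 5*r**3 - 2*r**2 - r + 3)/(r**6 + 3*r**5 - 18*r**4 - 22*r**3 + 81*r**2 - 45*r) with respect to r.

Factor the denominator: r*(r - 3)*(r - 1)**2*(r + 3)*(r + 5).
Partial-fraction decomposition: 3167/(2880*(r + 5)) - 157/(192*(r + 3)) + 83/(576*(r - 1)) - 1/(48*(r - 1)**2) - 23/(64*(r - 3)) - 1/(15*r).
Integrate each term; A/(r−a) gives A·log|r−a|; A/(r−a)² gives −A/(r−a).

-log(r)/15 - 23*log(r - 3)/64 + 83*log(r - 1)/576 - 157*log(r + 3)/192 + 3167*log(r + 5)/2880 + 1/(48*r - 48) + C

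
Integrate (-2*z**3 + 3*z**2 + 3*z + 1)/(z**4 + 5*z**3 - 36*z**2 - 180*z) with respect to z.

Factor the denominator: z*(z - 6)*(z + 5)*(z + 6).
Partial-fraction decomposition: -523/(72*(z + 6)) + 311/(55*(z + 5)) - 305/(792*(z - 6)) - 1/(180*z).
Integrate each term: A/(z−a) contributes A·log|z−a|.

-log(z)/180 - 305*log(z - 6)/792 + 311*log(z + 5)/55 - 523*log(z + 6)/72 + C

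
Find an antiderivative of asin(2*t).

t*asin(2*t) + sqrt(-4*t**2 + 1)/2 + C

Use integration by parts with u = arcsin(2*t), dv = dt.
Then du = 2/sqrt(-4*t**2 + 1) dt.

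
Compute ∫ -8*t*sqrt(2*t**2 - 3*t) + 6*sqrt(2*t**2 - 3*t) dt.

Let u = 2*t**2 - 3*t, so du = (4*t - 3) dt.
Rewriting, the integral becomes -2·∫ √u du = -2·(2/3)u^(3/2).
Substituting back, u = 2*t**2 - 3*t.

-4*(2*t**2 - 3*t)**(3/2)/3 + C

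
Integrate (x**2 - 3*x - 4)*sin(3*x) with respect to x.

-x**2*cos(3*x)/3 + 2*x*sin(3*x)/9 + x*cos(3*x) - sin(3*x)/3 + 38*cos(3*x)/27 + C

Use integration by parts with u = x**2 - 3*x - 4, dv = sin(3*x) dx, so v = -cos(3*x)/3.
Apply parts 2 times (tabular method): alternate signs, differentiate u down to 0, integrate dv up.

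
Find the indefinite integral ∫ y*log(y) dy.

y**2*log(y)/2 - y**2/4 + C

Use integration by parts with u = log(y), dv = y dy.
Then du = 1/y dy and v = y**2/2.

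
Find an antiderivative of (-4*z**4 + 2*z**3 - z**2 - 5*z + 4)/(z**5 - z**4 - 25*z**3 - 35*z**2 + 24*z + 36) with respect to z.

Factor the denominator: (z - 6)*(z - 1)*(z + 1)*(z + 2)*(z + 3).
Partial-fraction decomposition: -46/(9*(z + 3)) + 35/(12*(z + 2)) + 1/(14*(z + 1)) + 1/(30*(z - 1)) - 2407/(1260*(z - 6)).
Integrate each term: A/(z−a) contributes A·log|z−a|.

-2407*log(z - 6)/1260 + log(z - 1)/30 + log(z + 1)/14 + 35*log(z + 2)/12 - 46*log(z + 3)/9 + C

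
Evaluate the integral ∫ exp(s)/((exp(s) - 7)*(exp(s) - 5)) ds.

Let u = e^s, du = e^s ds.
The integral becomes ∫ du/((u-5)(u-7)); decompose into partial fractions.

log(exp(s) - 7)/2 - log(exp(s) - 5)/2 + C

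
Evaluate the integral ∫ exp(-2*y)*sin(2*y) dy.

-exp(-2*y)*sin(2*y)/4 - exp(-2*y)*cos(2*y)/4 + C

Let I denote the integral. Integrate by parts with u = sin(2*y), dv = exp(-2*y) dy, so v = -exp(-2*y)/2: I = -exp(-2*y)*sin(2*y)/2 + ∫ exp(-2*y)*cos(2*y) dy.
Apply parts again with u = cos(2*y), dv = exp(-2*y) dy: ∫ exp(-2*y)*cos(2*y) dy = -exp(-2*y)*cos(2*y)/2 − I. Substituting back brings back I: I = -exp(-2*y)*sin(2*y)/2 - exp(-2*y)*cos(2*y)/2 − I.
Solving for I: (1 + 1)·I equals the remaining terms, so I = (1/2)·(-exp(-2*y)*sin(2*y)/2 - exp(-2*y)*cos(2*y)/2).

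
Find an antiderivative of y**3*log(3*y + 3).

y**4*log(3*y + 3)/4 - y**4/16 + y**3/12 - y**2/8 + y/4 - log(y + 1)/4 + C

Use integration by parts with u = log(3*y + 3), dv = y**3 dy.
Then du = 3/(3*y + 3) dy and v = y**4/4.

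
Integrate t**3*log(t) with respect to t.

Use integration by parts with u = log(t), dv = t**3 dt.
Then du = 1/t dt and v = t**4/4.

t**4*log(t)/4 - t**4/16 + C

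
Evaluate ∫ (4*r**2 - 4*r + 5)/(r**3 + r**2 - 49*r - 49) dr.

Factor the denominator: (r - 7)*(r + 1)*(r + 7).
Partial-fraction decomposition: 229/(84*(r + 7)) - 13/(48*(r + 1)) + 173/(112*(r - 7)).
Integrate each term: A/(r−a) contributes A·log|r−a|.

173*log(r - 7)/112 - 13*log(r + 1)/48 + 229*log(r + 7)/84 + C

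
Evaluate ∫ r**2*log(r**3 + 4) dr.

Let u = r**3 + 4, so du = (3*r**2) dr.
The integral becomes (1/3)·∫ log(u) du; integrate by parts with u′=log(u), dv′=du.

r**3*log(r**3 + 4)/3 - r**3/3 + 4*log(r**3 + 4)/3 + C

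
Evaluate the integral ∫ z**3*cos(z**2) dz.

Let u = z², du = 2z dz; rewrite as (1/2)∫ u^1·cos(1u) du.
Now integrate by parts 1 time.

z**2*sin(z**2)/2 + cos(z**2)/2 + C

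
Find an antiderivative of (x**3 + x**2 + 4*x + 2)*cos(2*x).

x**3*sin(2*x)/2 + x**2*sin(2*x)/2 + 3*x**2*cos(2*x)/4 + 5*x*sin(2*x)/4 + x*cos(2*x)/2 + 3*sin(2*x)/4 + 5*cos(2*x)/8 + C

Use integration by parts with u = x**3 + x**2 + 4*x + 2, dv = cos(2*x) dx, so v = sin(2*x)/2.
Apply parts 3 times (tabular method): alternate signs, differentiate u down to 0, integrate dv up.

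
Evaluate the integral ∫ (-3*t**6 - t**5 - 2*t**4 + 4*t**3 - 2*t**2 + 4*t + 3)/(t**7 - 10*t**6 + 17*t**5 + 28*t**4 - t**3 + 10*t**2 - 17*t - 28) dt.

-124417*log(t - 7)/19200 + 1509*log(t - 4)/425 + log(t - 1)/48 - 837*log(t + 1)/6400 + 67*log(t**2 + 1)/3400 - 53*atan(t)/850 - 11/(160*t + 160) + C

Factor the denominator: (t - 7)*(t - 4)*(t - 1)*(t + 1)**2*(t**2 + 1).
Partial-fraction decomposition: (67*t - 106)/(1700*(t**2 + 1)) - 837/(6400*(t + 1)) + 11/(160*(t + 1)**2) + 1/(48*(t - 1)) + 1509/(425*(t - 4)) - 124417/(19200*(t - 7)).
Integrate each term; A/(t−a) gives A·log|t−a|; the (Bt+D)/(t²+p²) term gives a log and an atan.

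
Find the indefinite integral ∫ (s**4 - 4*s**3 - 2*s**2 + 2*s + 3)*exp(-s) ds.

Use integration by parts with u = s**4 - 4*s**3 - 2*s**2 + 2*s + 3, dv = exp(-s) ds, so v = -exp(-s).
Apply parts 4 times (tabular method): alternate signs, differentiate u down to 0, integrate dv up.

(-s**4 + 2*s**2 + 2*s - 1)*exp(-s) + C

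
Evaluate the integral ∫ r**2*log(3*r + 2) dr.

Use integration by parts with u = log(3*r + 2), dv = r**2 dr.
Then du = 3/(3*r + 2) dr and v = r**3/3.

r**3*log(3*r + 2)/3 - r**3/9 + r**2/9 - 4*r/27 + 8*log(3*r + 2)/81 + C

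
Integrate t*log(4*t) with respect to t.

t**2*(log(t) + 2*log(2))/2 - t**2/4 + C

Use integration by parts with u = log(4*t), dv = t dt.
Then du = 1/t dt and v = t**2/2.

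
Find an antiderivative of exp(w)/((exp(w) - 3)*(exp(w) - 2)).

Let u = e^w, du = e^w dw.
The integral becomes ∫ du/((u-2)(u-3)); decompose into partial fractions.

log(exp(w) - 3) - log(exp(w) - 2) + C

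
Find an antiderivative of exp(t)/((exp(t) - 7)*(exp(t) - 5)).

Let u = e^t, du = e^t dt.
The integral becomes ∫ du/((u-7)(u-5)); decompose into partial fractions.

log(exp(t) - 7)/2 - log(exp(t) - 5)/2 + C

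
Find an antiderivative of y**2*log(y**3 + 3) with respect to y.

Let u = y**3 + 3, so du = (3*y**2) dy.
The integral becomes (1/3)·∫ log(u) du; integrate by parts with u′=log(u), dv′=du.

y**3*log(y**3 + 3)/3 - y**3/3 + log(y**3 + 3) + C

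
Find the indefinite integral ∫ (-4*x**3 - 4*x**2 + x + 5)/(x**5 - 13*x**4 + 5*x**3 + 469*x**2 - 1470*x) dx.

-log(x)/294 + 43405*log(x - 7)/16562 - 59*log(x - 5)/22 + 719*log(x + 6)/11154 + 778/(91*x - 637) + C

Factor the denominator: x*(x - 7)**2*(x - 5)*(x + 6).
Partial-fraction decomposition: 719/(11154*(x + 6)) - 59/(22*(x - 5)) + 43405/(16562*(x - 7)) - 778/(91*(x - 7)**2) - 1/(294*x).
Integrate each term; A/(x−a) gives A·log|x−a|; A/(x−a)² gives −A/(x−a).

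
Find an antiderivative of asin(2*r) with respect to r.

Use integration by parts with u = arcsin(2*r), dv = dr.
Then du = 2/sqrt(-4*r**2 + 1) dr.

r*asin(2*r) + sqrt(-4*r**2 + 1)/2 + C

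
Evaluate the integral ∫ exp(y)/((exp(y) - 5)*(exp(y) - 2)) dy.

Let u = e^y, du = e^y dy.
The integral becomes ∫ du/((u-2)(u-5)); decompose into partial fractions.

log(exp(y) - 5)/3 - log(exp(y) - 2)/3 + C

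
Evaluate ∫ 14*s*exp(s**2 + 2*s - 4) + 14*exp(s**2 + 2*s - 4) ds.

7*exp(s**2 + 2*s - 4) + C

Let u = s**2 + 2*s - 4, so du = (2*s + 2) ds.
Rewriting, the integral becomes 7·∫ e^u du = 7·e^u.
Substituting back, u = s**2 + 2*s - 4.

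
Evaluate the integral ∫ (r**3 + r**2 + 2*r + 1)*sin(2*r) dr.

-r**3*cos(2*r)/2 + 3*r**2*sin(2*r)/4 - r**2*cos(2*r)/2 + r*sin(2*r)/2 - r*cos(2*r)/4 + sin(2*r)/8 - cos(2*r)/4 + C

Use integration by parts with u = r**3 + r**2 + 2*r + 1, dv = sin(2*r) dr, so v = -cos(2*r)/2.
Apply parts 3 times (tabular method): alternate signs, differentiate u down to 0, integrate dv up.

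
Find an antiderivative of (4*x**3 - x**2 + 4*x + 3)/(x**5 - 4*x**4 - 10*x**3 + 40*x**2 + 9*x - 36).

37*log(x - 4)/15 - 19*log(x - 3)/8 + 5*log(x - 1)/24 + 3*log(x + 1)/40 - 3*log(x + 3)/8 + C

Factor the denominator: (x - 4)*(x - 3)*(x - 1)*(x + 1)*(x + 3).
Partial-fraction decomposition: -3/(8*(x + 3)) + 3/(40*(x + 1)) + 5/(24*(x - 1)) - 19/(8*(x - 3)) + 37/(15*(x - 4)).
Integrate each term: A/(x−a) contributes A·log|x−a|.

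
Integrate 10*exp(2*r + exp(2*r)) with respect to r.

Let u = exp(2*r), so du = (2*exp(2*r)) dr.
Rewriting, the integral becomes 5·∫ e^u du = 5·e^u.
Substituting back, u = exp(2*r).

5*exp(exp(2*r)) + C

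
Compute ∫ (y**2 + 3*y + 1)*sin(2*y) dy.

Use integration by parts with u = y**2 + 3*y + 1, dv = sin(2*y) dy, so v = -cos(2*y)/2.
Apply parts 2 times (tabular method): alternate signs, differentiate u down to 0, integrate dv up.

-y**2*cos(2*y)/2 + y*sin(2*y)/2 - 3*y*cos(2*y)/2 + 3*sin(2*y)/4 - cos(2*y)/4 + C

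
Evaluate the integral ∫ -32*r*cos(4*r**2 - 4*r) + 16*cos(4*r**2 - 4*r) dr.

Let u = 4*r**2 - 4*r, so du = (8*r - 4) dr.
Rewriting, the integral becomes -4·∫ cos(u) du = -4·sin(u).
Substituting back, u = 4*r**2 - 4*r.

-4*sin(4*r**2 - 4*r) + C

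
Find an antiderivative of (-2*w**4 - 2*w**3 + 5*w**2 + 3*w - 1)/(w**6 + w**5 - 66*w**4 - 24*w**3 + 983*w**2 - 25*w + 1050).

Factor the denominator: (w - 6)*(w - 5)*(w + 5)*(w + 7)*(w**2 + 1).
Partial-fraction decomposition: (207*w - 349)/(48100*(w**2 + 1)) + 3893/(15600*(w + 7)) - 81/(520*(w + 5)) + 1361/(3120*(w - 5)) - 257/(481*(w - 6)).
Integrate each term; A/(w−a) gives A·log|w−a|; the (Bw+D)/(w²+p²) term gives a log and an atan.

-257*log(w - 6)/481 + 1361*log(w - 5)/3120 - 81*log(w + 5)/520 + 3893*log(w + 7)/15600 + 207*log(w**2 + 1)/96200 - 349*atan(w)/48100 + C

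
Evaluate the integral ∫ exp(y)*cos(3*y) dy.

3*exp(y)*sin(3*y)/10 + exp(y)*cos(3*y)/10 + C

Let I denote the integral. Integrate by parts with u = cos(3*y), dv = exp(y) dy, so v = exp(y): I = exp(y)*cos(3*y) + 3·∫ exp(y)*sin(3*y) dy.
Apply parts again with u = sin(3*y), dv = exp(y) dy: ∫ exp(y)*sin(3*y) dy = exp(y)*sin(3*y) − 3·I. Substituting back brings back I: I = 3*exp(y)*sin(3*y) + exp(y)*cos(3*y) − 9·I.
Solving for I: (1 + 9)·I equals the remaining terms, so I = (1/10)·(3*exp(y)*sin(3*y) + exp(y)*cos(3*y)).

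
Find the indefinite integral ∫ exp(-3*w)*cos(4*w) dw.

Let I denote the integral. Integrate by parts with u = cos(4*w), dv = exp(-3*w) dw, so v = -exp(-3*w)/3: I = -exp(-3*w)*cos(4*w)/3 − (4/3)·∫ exp(-3*w)*sin(4*w) dw.
Apply parts again with u = sin(4*w), dv = exp(-3*w) dw: ∫ exp(-3*w)*sin(4*w) dw = -exp(-3*w)*sin(4*w)/3 + (4/3)·I. Substituting back brings back I: I = 4*exp(-3*w)*sin(4*w)/9 - exp(-3*w)*cos(4*w)/3 − (16/9)·I.
Solving for I: (1 + 16/9)·I equals the remaining terms, so I = (9/25)·(4*exp(-3*w)*sin(4*w)/9 - exp(-3*w)*cos(4*w)/3).

4*exp(-3*w)*sin(4*w)/25 - 3*exp(-3*w)*cos(4*w)/25 + C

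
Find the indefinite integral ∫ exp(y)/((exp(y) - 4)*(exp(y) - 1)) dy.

Let u = e^y, du = e^y dy.
The integral becomes ∫ du/((u-1)(u-4)); decompose into partial fractions.

log(exp(y) - 4)/3 - log(exp(y) - 1)/3 + C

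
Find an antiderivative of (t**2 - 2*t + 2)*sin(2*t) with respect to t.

-t**2*cos(2*t)/2 + t*sin(2*t)/2 + t*cos(2*t) - sin(2*t)/2 - 3*cos(2*t)/4 + C

Use integration by parts with u = t**2 - 2*t + 2, dv = sin(2*t) dt, so v = -cos(2*t)/2.
Apply parts 2 times (tabular method): alternate signs, differentiate u down to 0, integrate dv up.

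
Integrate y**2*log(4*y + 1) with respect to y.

y**3*log(4*y + 1)/3 - y**3/9 + y**2/24 - y/48 + log(4*y + 1)/192 + C

Use integration by parts with u = log(4*y + 1), dv = y**2 dy.
Then du = 4/(4*y + 1) dy and v = y**3/3.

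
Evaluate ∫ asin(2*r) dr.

r*asin(2*r) + sqrt(-4*r**2 + 1)/2 + C

Use integration by parts with u = arcsin(2*r), dv = dr.
Then du = 2/sqrt(-4*r**2 + 1) dr.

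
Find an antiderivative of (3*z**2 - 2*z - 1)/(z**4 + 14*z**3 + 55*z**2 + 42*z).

Factor the denominator: z*(z + 1)*(z + 6)*(z + 7).
Partial-fraction decomposition: -80/(21*(z + 7)) + 119/(30*(z + 6)) - 2/(15*(z + 1)) - 1/(42*z).
Integrate each term: A/(z−a) contributes A·log|z−a|.

-log(z)/42 - 2*log(z + 1)/15 + 119*log(z + 6)/30 - 80*log(z + 7)/21 + C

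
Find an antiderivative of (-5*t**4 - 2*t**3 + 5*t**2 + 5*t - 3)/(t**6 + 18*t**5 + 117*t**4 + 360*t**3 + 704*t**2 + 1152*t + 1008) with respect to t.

-57*log(t + 2)/160 + 27*log(t + 3)/13 - 1967*log(t + 6)/160 + 2778*log(t + 7)/265 + 1241*log(t**2 + 4)/27560 + 3773*atan(t/2)/55120 + C

Factor the denominator: (t + 2)*(t + 3)*(t + 6)*(t + 7)*(t**2 + 4).
Partial-fraction decomposition: (2482*t + 3773)/(27560*(t**2 + 4)) + 2778/(265*(t + 7)) - 1967/(160*(t + 6)) + 27/(13*(t + 3)) - 57/(160*(t + 2)).
Integrate each term; A/(t−a) gives A·log|t−a|; the (Bt+D)/(t²+p²) term gives a log and an atan.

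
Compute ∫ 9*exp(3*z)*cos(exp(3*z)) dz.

3*sin(exp(3*z)) + C

Let u = exp(3*z), so du = (3*exp(3*z)) dz.
Rewriting, the integral becomes 3·∫ cos(u) du = 3·sin(u).
Substituting back, u = exp(3*z).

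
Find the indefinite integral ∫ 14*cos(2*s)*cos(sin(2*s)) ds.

Let u = sin(2*s), so du = (2*cos(2*s)) ds.
Rewriting, the integral becomes 7·∫ cos(u) du = 7·sin(u).
Substituting back, u = sin(2*s).

7*sin(sin(2*s)) + C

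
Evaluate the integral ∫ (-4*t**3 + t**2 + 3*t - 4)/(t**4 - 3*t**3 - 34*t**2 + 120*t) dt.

-log(t)/30 - 464*log(t - 5)/55 + 29*log(t - 4)/5 - 439*log(t + 6)/330 + C

Factor the denominator: t*(t - 5)*(t - 4)*(t + 6).
Partial-fraction decomposition: -439/(330*(t + 6)) + 29/(5*(t - 4)) - 464/(55*(t - 5)) - 1/(30*t).
Integrate each term: A/(t−a) contributes A·log|t−a|.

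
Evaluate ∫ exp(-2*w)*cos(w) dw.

exp(-2*w)*sin(w)/5 - 2*exp(-2*w)*cos(w)/5 + C

Let I denote the integral. Integrate by parts with u = cos(w), dv = exp(-2*w) dw, so v = -exp(-2*w)/2: I = -exp(-2*w)*cos(w)/2 − (1/2)·∫ exp(-2*w)*sin(w) dw.
Apply parts again with u = sin(w), dv = exp(-2*w) dw: ∫ exp(-2*w)*sin(w) dw = -exp(-2*w)*sin(w)/2 + (1/2)·I. Substituting back brings back I: I = exp(-2*w)*sin(w)/4 - exp(-2*w)*cos(w)/2 − (1/4)·I.
Solving for I: (1 + 1/4)·I equals the remaining terms, so I = (4/5)·(exp(-2*w)*sin(w)/4 - exp(-2*w)*cos(w)/2).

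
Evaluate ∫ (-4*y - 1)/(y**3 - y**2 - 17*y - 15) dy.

Factor the denominator: (y - 5)*(y + 1)*(y + 3).
Partial-fraction decomposition: 11/(16*(y + 3)) - 1/(4*(y + 1)) - 7/(16*(y - 5)).
Integrate each term: A/(y−a) contributes A·log|y−a|.

-7*log(y - 5)/16 - log(y + 1)/4 + 11*log(y + 3)/16 + C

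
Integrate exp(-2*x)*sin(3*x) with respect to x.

-2*exp(-2*x)*sin(3*x)/13 - 3*exp(-2*x)*cos(3*x)/13 + C

Let I denote the integral. Integrate by parts with u = sin(3*x), dv = exp(-2*x) dx, so v = -exp(-2*x)/2: I = -exp(-2*x)*sin(3*x)/2 + (3/2)·∫ exp(-2*x)*cos(3*x) dx.
Apply parts again with u = cos(3*x), dv = exp(-2*x) dx: ∫ exp(-2*x)*cos(3*x) dx = -exp(-2*x)*cos(3*x)/2 − (3/2)·I. Substituting back brings back I: I = -exp(-2*x)*sin(3*x)/2 - 3*exp(-2*x)*cos(3*x)/4 − (9/4)·I.
Solving for I: (1 + 9/4)·I equals the remaining terms, so I = (4/13)·(-exp(-2*x)*sin(3*x)/2 - 3*exp(-2*x)*cos(3*x)/4).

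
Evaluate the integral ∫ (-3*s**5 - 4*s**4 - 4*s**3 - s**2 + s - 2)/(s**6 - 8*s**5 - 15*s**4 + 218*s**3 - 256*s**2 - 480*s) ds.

Factor the denominator: s*(s - 6)*(s - 4)**2*(s + 1)*(s + 5).
Partial-fraction decomposition: -7343/(17820*(s + 5)) - 1/(700*(s + 1)) + 431657/(32400*(s - 4)) + 2183/(180*(s - 4)**2) - 3676/(231*(s - 6)) + 1/(240*s).
Integrate each term; A/(s−a) gives A·log|s−a|; A/(s−a)² gives −A/(s−a).

log(s)/240 - 3676*log(s - 6)/231 + 431657*log(s - 4)/32400 - log(s + 1)/700 - 7343*log(s + 5)/17820 - 2183/(180*s - 720) + C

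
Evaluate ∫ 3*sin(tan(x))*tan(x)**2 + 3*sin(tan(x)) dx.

-3*cos(tan(x)) + C

Let u = tan(x), so du = (tan(x)**2 + 1) dx.
Rewriting, the integral becomes 3·∫ sin(u) du = 3·-cos(u).
Substituting back, u = tan(x).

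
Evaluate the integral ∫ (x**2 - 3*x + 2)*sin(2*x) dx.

Use integration by parts with u = x**2 - 3*x + 2, dv = sin(2*x) dx, so v = -cos(2*x)/2.
Apply parts 2 times (tabular method): alternate signs, differentiate u down to 0, integrate dv up.

-x**2*cos(2*x)/2 + x*sin(2*x)/2 + 3*x*cos(2*x)/2 - 3*sin(2*x)/4 - 3*cos(2*x)/4 + C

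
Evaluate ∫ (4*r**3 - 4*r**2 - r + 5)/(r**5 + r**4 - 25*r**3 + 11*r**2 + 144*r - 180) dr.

37*log(r - 3)/24 - 1522*log(r - 2)/1225 + 34*log(r + 3)/75 - 295*log(r + 5)/392 + 19/(35*r - 70) + C

Factor the denominator: (r - 3)*(r - 2)**2*(r + 3)*(r + 5).
Partial-fraction decomposition: -295/(392*(r + 5)) + 34/(75*(r + 3)) - 1522/(1225*(r - 2)) - 19/(35*(r - 2)**2) + 37/(24*(r - 3)).
Integrate each term; A/(r−a) gives A·log|r−a|; A/(r−a)² gives −A/(r−a).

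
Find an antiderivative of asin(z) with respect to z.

Use integration by parts with u = arcsin(z), dv = dz.
Then du = 1/sqrt(-z**2 + 1) dz.

z*asin(z) + sqrt(-z**2 + 1) + C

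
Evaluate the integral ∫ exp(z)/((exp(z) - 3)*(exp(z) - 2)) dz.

Let u = e^z, du = e^z dz.
The integral becomes ∫ du/((u-2)(u-3)); decompose into partial fractions.

log(exp(z) - 3) - log(exp(z) - 2) + C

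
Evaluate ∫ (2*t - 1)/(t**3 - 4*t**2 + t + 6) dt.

Factor the denominator: (t - 3)*(t - 2)*(t + 1).
Partial-fraction decomposition: -1/(4*(t + 1)) - 1/(t - 2) + 5/(4*(t - 3)).
Integrate each term: A/(t−a) contributes A·log|t−a|.

5*log(t - 3)/4 - log(t - 2) - log(t + 1)/4 + C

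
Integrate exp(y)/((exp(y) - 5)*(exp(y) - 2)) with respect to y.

log(exp(y) - 5)/3 - log(exp(y) - 2)/3 + C

Let u = e^y, du = e^y dy.
The integral becomes ∫ du/((u-5)(u-2)); decompose into partial fractions.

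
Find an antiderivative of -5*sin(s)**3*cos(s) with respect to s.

Let u = sin(s), so du = (cos(s)) ds.
Rewriting, the integral becomes -5·∫ u^3 du = -5·u^4/4.
Substituting back, u = sin(s).

-5*sin(s)**4/4 + C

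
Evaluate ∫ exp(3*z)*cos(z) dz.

exp(3*z)*sin(z)/10 + 3*exp(3*z)*cos(z)/10 + C

Let I denote the integral. Integrate by parts with u = cos(z), dv = exp(3*z) dz, so v = exp(3*z)/3: I = exp(3*z)*cos(z)/3 + (1/3)·∫ exp(3*z)*sin(z) dz.
Apply parts again with u = sin(z), dv = exp(3*z) dz: ∫ exp(3*z)*sin(z) dz = exp(3*z)*sin(z)/3 − (1/3)·I. Substituting back brings back I: I = exp(3*z)*sin(z)/9 + exp(3*z)*cos(z)/3 − (1/9)·I.
Solving for I: (1 + 1/9)·I equals the remaining terms, so I = (9/10)·(exp(3*z)*sin(z)/9 + exp(3*z)*cos(z)/3).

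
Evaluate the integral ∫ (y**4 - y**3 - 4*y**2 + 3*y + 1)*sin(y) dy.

Use integration by parts with u = y**4 - y**3 - 4*y**2 + 3*y + 1, dv = sin(y) dy, so v = -cos(y).
Apply parts 4 times (tabular method): alternate signs, differentiate u down to 0, integrate dv up.

-y**4*cos(y) + 4*y**3*sin(y) + y**3*cos(y) - 3*y**2*sin(y) + 16*y**2*cos(y) - 32*y*sin(y) - 9*y*cos(y) + 9*sin(y) - 33*cos(y) + C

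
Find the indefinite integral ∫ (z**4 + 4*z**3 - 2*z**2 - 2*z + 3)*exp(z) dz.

Use integration by parts with u = z**4 + 4*z**3 - 2*z**2 - 2*z + 3, dv = exp(z) dz, so v = exp(z).
Apply parts 4 times (tabular method): alternate signs, differentiate u down to 0, integrate dv up.

(z**4 - 2*z**2 + 2*z + 1)*exp(z) + C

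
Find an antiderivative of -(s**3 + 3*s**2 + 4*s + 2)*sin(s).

s**3*cos(s) - 3*s**2*sin(s) + 3*s**2*cos(s) - 6*s*sin(s) - 2*s*cos(s) + 2*sin(s) - 4*cos(s) + C

Use integration by parts with u = s**3 + 3*s**2 + 4*s + 2, dv = -sin(s) ds, so v = cos(s).
Apply parts 3 times (tabular method): alternate signs, differentiate u down to 0, integrate dv up.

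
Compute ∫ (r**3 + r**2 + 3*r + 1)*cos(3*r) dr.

r**3*sin(3*r)/3 + r**2*sin(3*r)/3 + r**2*cos(3*r)/3 + 7*r*sin(3*r)/9 + 2*r*cos(3*r)/9 + 7*sin(3*r)/27 + 7*cos(3*r)/27 + C

Use integration by parts with u = r**3 + r**2 + 3*r + 1, dv = cos(3*r) dr, so v = sin(3*r)/3.
Apply parts 3 times (tabular method): alternate signs, differentiate u down to 0, integrate dv up.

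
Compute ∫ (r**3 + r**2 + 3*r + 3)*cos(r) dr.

r**3*sin(r) + r**2*sin(r) + 3*r**2*cos(r) - 3*r*sin(r) + 2*r*cos(r) + sin(r) - 3*cos(r) + C

Use integration by parts with u = r**3 + r**2 + 3*r + 3, dv = cos(r) dr, so v = sin(r).
Apply parts 3 times (tabular method): alternate signs, differentiate u down to 0, integrate dv up.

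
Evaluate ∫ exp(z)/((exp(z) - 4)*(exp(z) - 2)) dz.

log(exp(z) - 4)/2 - log(exp(z) - 2)/2 + C

Let u = e^z, du = e^z dz.
The integral becomes ∫ du/((u-4)(u-2)); decompose into partial fractions.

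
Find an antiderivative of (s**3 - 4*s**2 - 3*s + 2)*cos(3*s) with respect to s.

Use integration by parts with u = s**3 - 4*s**2 - 3*s + 2, dv = cos(3*s) ds, so v = sin(3*s)/3.
Apply parts 3 times (tabular method): alternate signs, differentiate u down to 0, integrate dv up.

s**3*sin(3*s)/3 - 4*s**2*sin(3*s)/3 + s**2*cos(3*s)/3 - 11*s*sin(3*s)/9 - 8*s*cos(3*s)/9 + 26*sin(3*s)/27 - 11*cos(3*s)/27 + C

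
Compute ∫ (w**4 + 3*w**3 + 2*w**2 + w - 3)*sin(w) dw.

-w**4*cos(w) + 4*w**3*sin(w) - 3*w**3*cos(w) + 9*w**2*sin(w) + 10*w**2*cos(w) - 20*w*sin(w) + 17*w*cos(w) - 17*sin(w) - 17*cos(w) + C

Use integration by parts with u = w**4 + 3*w**3 + 2*w**2 + w - 3, dv = sin(w) dw, so v = -cos(w).
Apply parts 4 times (tabular method): alternate signs, differentiate u down to 0, integrate dv up.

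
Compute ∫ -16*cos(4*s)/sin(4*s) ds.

-4*log(sin(4*s)) + C

Let u = sin(4*s), so du = (4*cos(4*s)) ds.
Rewriting, the integral becomes -4·∫ 1/u du = -4·log(u).
Substituting back, u = sin(4*s).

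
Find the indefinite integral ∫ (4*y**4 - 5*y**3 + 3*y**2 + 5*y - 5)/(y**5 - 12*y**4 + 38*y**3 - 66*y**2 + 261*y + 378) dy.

4033*log(y - 7)/232 - 4237*log(y - 6)/315 + log(y + 1)/280 + 83*log(y**2 + 9)/2610 + 176*atan(y/3)/261 + C

Factor the denominator: (y - 7)*(y - 6)*(y + 1)*(y**2 + 9).
Partial-fraction decomposition: (83*y + 2640)/(1305*(y**2 + 9)) + 1/(280*(y + 1)) - 4237/(315*(y - 6)) + 4033/(232*(y - 7)).
Integrate each term; A/(y−a) gives A·log|y−a|; the (By+D)/(y²+p²) term gives a log and an atan.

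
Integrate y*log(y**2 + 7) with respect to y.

Let u = y**2 + 7, so du = (2*y) dy.
The integral becomes (1/2)·∫ log(u) du; integrate by parts with u′=log(u), dv′=du.

y**2*log(y**2 + 7)/2 - y**2/2 + 7*log(y**2 + 7)/2 + C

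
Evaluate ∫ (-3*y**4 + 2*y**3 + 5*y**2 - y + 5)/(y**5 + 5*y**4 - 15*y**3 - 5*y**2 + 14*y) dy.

5*log(y)/14 - log(y - 1)/2 - 53*log(y + 7)/21 - log(y**2 - y - 2)/6 + C

Factor the denominator: y*(y - 2)*(y - 1)*(y + 1)*(y + 7).
Partial-fraction decomposition: -53/(21*(y + 7)) - 1/(6*(y + 1)) - 1/(2*(y - 1)) - 1/(6*(y - 2)) + 5/(14*y).
Integrate each term: A/(y−a) contributes A·log|y−a|.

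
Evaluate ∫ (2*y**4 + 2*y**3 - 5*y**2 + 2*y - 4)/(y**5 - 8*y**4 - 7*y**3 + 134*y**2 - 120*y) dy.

log(y)/30 + 713*log(y - 6)/75 - 1381*log(y - 5)/180 - 3*log(y - 1)/100 + 73*log(y + 4)/450 + C

Factor the denominator: y*(y - 6)*(y - 5)*(y - 1)*(y + 4).
Partial-fraction decomposition: 73/(450*(y + 4)) - 3/(100*(y - 1)) - 1381/(180*(y - 5)) + 713/(75*(y - 6)) + 1/(30*y).
Integrate each term: A/(y−a) contributes A·log|y−a|.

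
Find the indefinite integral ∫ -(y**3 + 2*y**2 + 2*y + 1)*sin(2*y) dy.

y**3*cos(2*y)/2 - 3*y**2*sin(2*y)/4 + y**2*cos(2*y) - y*sin(2*y) + y*cos(2*y)/4 - sin(2*y)/8 + C

Use integration by parts with u = y**3 + 2*y**2 + 2*y + 1, dv = -sin(2*y) dy, so v = cos(2*y)/2.
Apply parts 3 times (tabular method): alternate signs, differentiate u down to 0, integrate dv up.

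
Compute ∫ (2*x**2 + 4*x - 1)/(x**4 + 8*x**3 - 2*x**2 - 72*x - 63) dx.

29*log(x - 3)/240 + log(x + 1)/16 + 5*log(x + 3)/48 - 23*log(x + 7)/80 + C

Factor the denominator: (x - 3)*(x + 1)*(x + 3)*(x + 7).
Partial-fraction decomposition: -23/(80*(x + 7)) + 5/(48*(x + 3)) + 1/(16*(x + 1)) + 29/(240*(x - 3)).
Integrate each term: A/(x−a) contributes A·log|x−a|.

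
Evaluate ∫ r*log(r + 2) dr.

r**2*log(r + 2)/2 - r**2/4 + r - 2*log(r + 2) + C

Use integration by parts with u = log(r + 2), dv = r dr.
Then du = 1/(r + 2) dr and v = r**2/2.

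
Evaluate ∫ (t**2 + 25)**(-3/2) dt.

t/(25*sqrt(t**2 + 25)) + C

Substitute t = 5·tan(θ), so dt = 5·sec(θ)^2 dθ and the radical becomes sqrt(t**2 + 25) = 5·sec(θ) by the Pythagorean identity.
Integrate the resulting trig expression in θ, then back-substitute tan(θ) = t/5, sec(θ) = sqrt(t**2 + 25)/5 (absorbing any constant into C).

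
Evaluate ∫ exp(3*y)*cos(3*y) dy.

Let I denote the integral. Integrate by parts with u = cos(3*y), dv = exp(3*y) dy, so v = exp(3*y)/3: I = exp(3*y)*cos(3*y)/3 + ∫ exp(3*y)*sin(3*y) dy.
Apply parts again with u = sin(3*y), dv = exp(3*y) dy: ∫ exp(3*y)*sin(3*y) dy = exp(3*y)*sin(3*y)/3 − I. Substituting back brings back I: I = exp(3*y)*sin(3*y)/3 + exp(3*y)*cos(3*y)/3 − I.
Solving for I: (1 + 1)·I equals the remaining terms, so I = (1/2)·(exp(3*y)*sin(3*y)/3 + exp(3*y)*cos(3*y)/3).

exp(3*y)*sin(3*y)/6 + exp(3*y)*cos(3*y)/6 + C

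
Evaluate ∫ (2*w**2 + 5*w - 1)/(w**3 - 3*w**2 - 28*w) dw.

log(w)/28 + 12*log(w - 7)/7 + log(w + 4)/4 + C

Factor the denominator: w*(w - 7)*(w + 4).
Partial-fraction decomposition: 1/(4*(w + 4)) + 12/(7*(w - 7)) + 1/(28*w).
Integrate each term: A/(w−a) contributes A·log|w−a|.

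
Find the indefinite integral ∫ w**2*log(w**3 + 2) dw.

w**3*log(w**3 + 2)/3 - w**3/3 + 2*log(w**3 + 2)/3 + C

Let u = w**3 + 2, so du = (3*w**2) dw.
The integral becomes (1/3)·∫ log(u) du; integrate by parts with u′=log(u), dv′=du.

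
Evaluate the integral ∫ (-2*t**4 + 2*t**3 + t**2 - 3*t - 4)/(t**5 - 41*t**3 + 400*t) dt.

-log(t)/100 - 497*log(t - 5)/225 + 4*log(t - 4)/3 + 77*log(t + 4)/36 - 244*log(t + 5)/75 + C

Factor the denominator: t*(t - 5)*(t - 4)*(t + 4)*(t + 5).
Partial-fraction decomposition: -244/(75*(t + 5)) + 77/(36*(t + 4)) + 4/(3*(t - 4)) - 497/(225*(t - 5)) - 1/(100*t).
Integrate each term: A/(t−a) contributes A·log|t−a|.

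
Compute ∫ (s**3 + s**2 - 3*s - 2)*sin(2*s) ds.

Use integration by parts with u = s**3 + s**2 - 3*s - 2, dv = sin(2*s) ds, so v = -cos(2*s)/2.
Apply parts 3 times (tabular method): alternate signs, differentiate u down to 0, integrate dv up.

-s**3*cos(2*s)/2 + 3*s**2*sin(2*s)/4 - s**2*cos(2*s)/2 + s*sin(2*s)/2 + 9*s*cos(2*s)/4 - 9*sin(2*s)/8 + 5*cos(2*s)/4 + C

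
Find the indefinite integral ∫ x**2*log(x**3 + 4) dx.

Let u = x**3 + 4, so du = (3*x**2) dx.
The integral becomes (1/3)·∫ log(u) du; integrate by parts with u′=log(u), dv′=du.

x**3*log(x**3 + 4)/3 - x**3/3 + 4*log(x**3 + 4)/3 + C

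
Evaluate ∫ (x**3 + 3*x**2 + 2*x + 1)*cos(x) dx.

x**3*sin(x) + 3*x**2*sin(x) + 3*x**2*cos(x) - 4*x*sin(x) + 6*x*cos(x) - 5*sin(x) - 4*cos(x) + C

Use integration by parts with u = x**3 + 3*x**2 + 2*x + 1, dv = cos(x) dx, so v = sin(x).
Apply parts 3 times (tabular method): alternate signs, differentiate u down to 0, integrate dv up.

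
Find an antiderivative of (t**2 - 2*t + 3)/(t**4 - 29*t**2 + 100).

Factor the denominator: (t - 5)*(t - 2)*(t + 2)*(t + 5).
Partial-fraction decomposition: -19/(105*(t + 5)) + 11/(84*(t + 2)) - 1/(28*(t - 2)) + 3/(35*(t - 5)).
Integrate each term: A/(t−a) contributes A·log|t−a|.

3*log(t - 5)/35 - log(t - 2)/28 + 11*log(t + 2)/84 - 19*log(t + 5)/105 + C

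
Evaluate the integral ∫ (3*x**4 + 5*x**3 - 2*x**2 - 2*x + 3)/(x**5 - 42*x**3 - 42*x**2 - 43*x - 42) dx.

Factor the denominator: (x - 7)*(x + 1)*(x + 6)*(x**2 + 1).
Partial-fraction decomposition: (323*x - 14)/(1850*(x**2 + 1)) + 2751/(2405*(x + 6)) - 1/(80*(x + 1)) + 8809/(5200*(x - 7)).
Integrate each term; A/(x−a) gives A·log|x−a|; the (Bx+D)/(x²+p²) term gives a log and an atan.

8809*log(x - 7)/5200 - log(x + 1)/80 + 2751*log(x + 6)/2405 + 323*log(x**2 + 1)/3700 - 7*atan(x)/925 + C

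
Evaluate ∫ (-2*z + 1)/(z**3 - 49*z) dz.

-log(z)/49 - 13*log(z - 7)/98 + 15*log(z + 7)/98 + C

Factor the denominator: z*(z - 7)*(z + 7).
Partial-fraction decomposition: 15/(98*(z + 7)) - 13/(98*(z - 7)) - 1/(49*z).
Integrate each term: A/(z−a) contributes A·log|z−a|.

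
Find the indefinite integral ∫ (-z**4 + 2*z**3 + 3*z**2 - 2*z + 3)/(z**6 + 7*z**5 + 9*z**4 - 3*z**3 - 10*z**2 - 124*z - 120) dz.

Factor the denominator: (z - 2)*(z + 1)*(z + 3)*(z + 5)*(z**2 + 4).
Partial-fraction decomposition: -(227*z - 642)/(3016*(z**2 + 4)) + 787/(1624*(z + 5)) - 99/(260*(z + 3)) - 1/(24*(z + 1)) + 11/(840*(z - 2)).
Integrate each term; A/(z−a) gives A·log|z−a|; the (Bz+D)/(z²+p²) term gives a log and an atan.

11*log(z - 2)/840 - log(z + 1)/24 - 99*log(z + 3)/260 + 787*log(z + 5)/1624 - 227*log(z**2 + 4)/6032 + 321*atan(z/2)/3016 + C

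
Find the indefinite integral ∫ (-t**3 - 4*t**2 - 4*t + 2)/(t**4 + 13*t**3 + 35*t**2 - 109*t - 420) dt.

Factor the denominator: (t - 3)*(t + 4)*(t + 5)*(t + 7).
Partial-fraction decomposition: -59/(20*(t + 7)) + 47/(16*(t + 5)) - 6/(7*(t + 4)) - 73/(560*(t - 3)).
Integrate each term: A/(t−a) contributes A·log|t−a|.

-73*log(t - 3)/560 - 6*log(t + 4)/7 + 47*log(t + 5)/16 - 59*log(t + 7)/20 + C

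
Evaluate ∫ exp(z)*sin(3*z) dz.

Let I denote the integral. Integrate by parts with u = sin(3*z), dv = exp(z) dz, so v = exp(z): I = exp(z)*sin(3*z) − 3·∫ exp(z)*cos(3*z) dz.
Apply parts again with u = cos(3*z), dv = exp(z) dz: ∫ exp(z)*cos(3*z) dz = exp(z)*cos(3*z) + 3·I. Substituting back brings back I: I = exp(z)*sin(3*z) - 3*exp(z)*cos(3*z) − 9·I.
Solving for I: (1 + 9)·I equals the remaining terms, so I = (1/10)·(exp(z)*sin(3*z) - 3*exp(z)*cos(3*z)).

exp(z)*sin(3*z)/10 - 3*exp(z)*cos(3*z)/10 + C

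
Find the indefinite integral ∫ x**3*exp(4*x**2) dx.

(4*x**2 - 1)*exp(4*x**2)/32 + C

Let u = x², du = 2x dx; rewrite as (1/2)∫ u^1·exp(4u) du.
Now integrate by parts 1 time.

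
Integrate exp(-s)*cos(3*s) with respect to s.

Let I denote the integral. Integrate by parts with u = cos(3*s), dv = exp(-s) ds, so v = -exp(-s): I = -exp(-s)*cos(3*s) − 3·∫ exp(-s)*sin(3*s) ds.
Apply parts again with u = sin(3*s), dv = exp(-s) ds: ∫ exp(-s)*sin(3*s) ds = -exp(-s)*sin(3*s) + 3·I. Substituting back brings back I: I = 3*exp(-s)*sin(3*s) - exp(-s)*cos(3*s) − 9·I.
Solving for I: (1 + 9)·I equals the remaining terms, so I = (1/10)·(3*exp(-s)*sin(3*s) - exp(-s)*cos(3*s)).

3*exp(-s)*sin(3*s)/10 - exp(-s)*cos(3*s)/10 + C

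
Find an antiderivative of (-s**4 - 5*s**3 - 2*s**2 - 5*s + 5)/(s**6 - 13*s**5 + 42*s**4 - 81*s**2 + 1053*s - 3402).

-1061*log(s - 7)/580 + 2473*log(s - 6)/1215 - 61*log(s - 3)/324 - 7*log(s + 3)/1215 - 283*log(s**2 + 9)/46980 + 1099*atan(s/3)/23490 + C

Factor the denominator: (s - 7)*(s - 6)*(s - 3)*(s + 3)*(s**2 + 9).
Partial-fraction decomposition: -(283*s - 3297)/(23490*(s**2 + 9)) - 7/(1215*(s + 3)) - 61/(324*(s - 3)) + 2473/(1215*(s - 6)) - 1061/(580*(s - 7)).
Integrate each term; A/(s−a) gives A·log|s−a|; the (Bs+D)/(s²+p²) term gives a log and an atan.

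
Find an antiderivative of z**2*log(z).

Use integration by parts with u = log(z), dv = z**2 dz.
Then du = 1/z dz and v = z**3/3.

z**3*log(z)/3 - z**3/9 + C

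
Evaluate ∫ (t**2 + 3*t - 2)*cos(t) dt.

t**2*sin(t) + 3*t*sin(t) + 2*t*cos(t) - 4*sin(t) + 3*cos(t) + C

Use integration by parts with u = t**2 + 3*t - 2, dv = cos(t) dt, so v = sin(t).
Apply parts 2 times (tabular method): alternate signs, differentiate u down to 0, integrate dv up.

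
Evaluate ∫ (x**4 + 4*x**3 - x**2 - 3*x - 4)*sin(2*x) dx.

-x**4*cos(2*x)/2 + x**3*sin(2*x) - 2*x**3*cos(2*x) + 3*x**2*sin(2*x) + 2*x**2*cos(2*x) - 2*x*sin(2*x) + 9*x*cos(2*x)/2 - 9*sin(2*x)/4 + cos(2*x) + C

Use integration by parts with u = x**4 + 4*x**3 - x**2 - 3*x - 4, dv = sin(2*x) dx, so v = -cos(2*x)/2.
Apply parts 4 times (tabular method): alternate signs, differentiate u down to 0, integrate dv up.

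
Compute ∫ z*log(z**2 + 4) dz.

z**2*log(z**2 + 4)/2 - z**2/2 + 2*log(z**2 + 4) + C

Let u = z**2 + 4, so du = (2*z) dz.
The integral becomes (1/2)·∫ log(u) du; integrate by parts with u′=log(u), dv′=du.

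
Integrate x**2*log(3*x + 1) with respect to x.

x**3*log(3*x + 1)/3 - x**3/9 + x**2/18 - x/27 + log(3*x + 1)/81 + C

Use integration by parts with u = log(3*x + 1), dv = x**2 dx.
Then du = 3/(3*x + 1) dx and v = x**3/3.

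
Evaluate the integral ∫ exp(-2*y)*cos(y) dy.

exp(-2*y)*sin(y)/5 - 2*exp(-2*y)*cos(y)/5 + C

Let I denote the integral. Integrate by parts with u = cos(y), dv = exp(-2*y) dy, so v = -exp(-2*y)/2: I = -exp(-2*y)*cos(y)/2 − (1/2)·∫ exp(-2*y)*sin(y) dy.
Apply parts again with u = sin(y), dv = exp(-2*y) dy: ∫ exp(-2*y)*sin(y) dy = -exp(-2*y)*sin(y)/2 + (1/2)·I. Substituting back brings back I: I = exp(-2*y)*sin(y)/4 - exp(-2*y)*cos(y)/2 − (1/4)·I.
Solving for I: (1 + 1/4)·I equals the remaining terms, so I = (4/5)·(exp(-2*y)*sin(y)/4 - exp(-2*y)*cos(y)/2).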